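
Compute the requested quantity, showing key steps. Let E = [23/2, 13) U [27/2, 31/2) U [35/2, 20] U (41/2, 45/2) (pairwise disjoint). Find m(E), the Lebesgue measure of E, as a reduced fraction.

For pairwise disjoint intervals, m(union_i I_i) = sum_i m(I_i),
and m is invariant under swapping open/closed endpoints (single points have measure 0).
So m(E) = sum_i (b_i - a_i).
  I_1 has length 13 - 23/2 = 3/2.
  I_2 has length 31/2 - 27/2 = 2.
  I_3 has length 20 - 35/2 = 5/2.
  I_4 has length 45/2 - 41/2 = 2.
Summing:
  m(E) = 3/2 + 2 + 5/2 + 2 = 8.

8


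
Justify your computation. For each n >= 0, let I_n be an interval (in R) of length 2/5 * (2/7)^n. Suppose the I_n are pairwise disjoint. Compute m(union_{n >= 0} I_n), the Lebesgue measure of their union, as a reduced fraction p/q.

By countable additivity of the Lebesgue measure on pairwise disjoint measurable sets,
  m(union_{n >= 0} I_n) = sum_{n >= 0} m(I_n) = sum_{n >= 0} a * r^n,
  with a = 2/5 and r = 2/7.
Since 0 < r = 2/7 < 1, the geometric series converges:
  sum_{n >= 0} a * r^n = a / (1 - r).
  = 2/5 / (1 - 2/7)
  = 2/5 / (5/7)
  = 14/25.

14/25


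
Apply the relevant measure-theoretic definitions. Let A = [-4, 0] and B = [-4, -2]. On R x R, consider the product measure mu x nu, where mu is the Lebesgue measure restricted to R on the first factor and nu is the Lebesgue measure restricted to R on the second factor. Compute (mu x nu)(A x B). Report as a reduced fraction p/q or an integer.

For a measurable rectangle A x B, the product measure satisfies
  (mu x nu)(A x B) = mu(A) * nu(B).
  mu(A) = 4.
  nu(B) = 2.
  (mu x nu)(A x B) = 4 * 2 = 8.

8


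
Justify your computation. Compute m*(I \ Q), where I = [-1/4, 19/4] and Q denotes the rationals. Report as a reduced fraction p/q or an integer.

The interval I = [-1/4, 19/4] has m(I) = 19/4 - (-1/4) = 5 (endpoints are measure-zero, so open/closed/half-open agree). Write I = (I cap Q) u (I \ Q). The rationals in I are countable, so m*(I cap Q) = 0 (cover each rational by intervals whose total length is arbitrarily small). By countable subadditivity m*(I) <= m*(I cap Q) + m*(I \ Q), hence m*(I \ Q) >= m(I) = 5. The reverse inequality m*(I \ Q) <= m*(I) = 5 is trivial since (I \ Q) is a subset of I. Therefore m*(I \ Q) = 5.

5


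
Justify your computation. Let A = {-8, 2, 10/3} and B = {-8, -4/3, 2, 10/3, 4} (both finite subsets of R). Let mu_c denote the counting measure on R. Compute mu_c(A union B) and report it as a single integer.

Counting measure on a finite set equals cardinality. By inclusion-exclusion, |A union B| = |A| + |B| - |A cap B|.
|A| = 3, |B| = 5, |A cap B| = 3.
So mu_c(A union B) = 3 + 5 - 3 = 5.

5


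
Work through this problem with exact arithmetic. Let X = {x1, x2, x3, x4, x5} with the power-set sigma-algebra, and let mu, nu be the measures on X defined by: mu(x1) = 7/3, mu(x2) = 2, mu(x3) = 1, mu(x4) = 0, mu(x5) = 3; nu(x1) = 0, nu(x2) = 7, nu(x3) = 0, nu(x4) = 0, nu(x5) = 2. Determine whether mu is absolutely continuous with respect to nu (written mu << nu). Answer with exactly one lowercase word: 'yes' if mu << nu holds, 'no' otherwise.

mu << nu means: every nu-null measurable set is also mu-null; equivalently, for every atom x, if nu({x}) = 0 then mu({x}) = 0.
Checking each atom:
  x1: nu = 0, mu = 7/3 > 0 -> violates mu << nu.
  x2: nu = 7 > 0 -> no constraint.
  x3: nu = 0, mu = 1 > 0 -> violates mu << nu.
  x4: nu = 0, mu = 0 -> consistent with mu << nu.
  x5: nu = 2 > 0 -> no constraint.
The atom(s) x1, x3 violate the condition (nu = 0 but mu > 0). Therefore mu is NOT absolutely continuous w.r.t. nu.

no


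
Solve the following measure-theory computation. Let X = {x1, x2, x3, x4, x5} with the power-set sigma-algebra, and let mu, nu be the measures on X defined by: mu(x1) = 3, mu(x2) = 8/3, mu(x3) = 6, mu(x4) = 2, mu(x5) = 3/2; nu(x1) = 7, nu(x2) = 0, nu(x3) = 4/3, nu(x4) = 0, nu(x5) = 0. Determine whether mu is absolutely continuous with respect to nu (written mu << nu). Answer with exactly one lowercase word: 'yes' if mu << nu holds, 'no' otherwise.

mu << nu means: every nu-null measurable set is also mu-null; equivalently, for every atom x, if nu({x}) = 0 then mu({x}) = 0.
Checking each atom:
  x1: nu = 7 > 0 -> no constraint.
  x2: nu = 0, mu = 8/3 > 0 -> violates mu << nu.
  x3: nu = 4/3 > 0 -> no constraint.
  x4: nu = 0, mu = 2 > 0 -> violates mu << nu.
  x5: nu = 0, mu = 3/2 > 0 -> violates mu << nu.
The atom(s) x2, x4, x5 violate the condition (nu = 0 but mu > 0). Therefore mu is NOT absolutely continuous w.r.t. nu.

no


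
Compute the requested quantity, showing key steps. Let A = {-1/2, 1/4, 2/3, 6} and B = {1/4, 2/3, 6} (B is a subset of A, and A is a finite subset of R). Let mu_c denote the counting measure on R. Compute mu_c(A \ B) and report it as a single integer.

Counting measure assigns mu_c(E) = |E| (number of elements) when E is finite. For B subset A, A \ B is the set of elements of A not in B, so |A \ B| = |A| - |B|.
|A| = 4, |B| = 3, so mu_c(A \ B) = 4 - 3 = 1.

1


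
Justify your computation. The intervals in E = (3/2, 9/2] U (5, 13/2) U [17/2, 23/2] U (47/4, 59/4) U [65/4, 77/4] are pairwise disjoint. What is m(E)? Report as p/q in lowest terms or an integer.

For pairwise disjoint intervals, m(union_i I_i) = sum_i m(I_i),
and m is invariant under swapping open/closed endpoints (single points have measure 0).
So m(E) = sum_i (b_i - a_i).
  I_1 has length 9/2 - 3/2 = 3.
  I_2 has length 13/2 - 5 = 3/2.
  I_3 has length 23/2 - 17/2 = 3.
  I_4 has length 59/4 - 47/4 = 3.
  I_5 has length 77/4 - 65/4 = 3.
Summing:
  m(E) = 3 + 3/2 + 3 + 3 + 3 = 27/2.

27/2


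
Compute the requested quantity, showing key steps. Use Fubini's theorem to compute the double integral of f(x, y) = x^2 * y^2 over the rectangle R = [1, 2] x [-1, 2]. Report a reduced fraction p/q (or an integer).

f(x, y) is a tensor product of a function of x and a function of y, and both factors are bounded continuous (hence Lebesgue integrable) on the rectangle, so Fubini's theorem applies:
  integral_R f d(m x m) = (integral_a1^b1 x^2 dx) * (integral_a2^b2 y^2 dy).
Inner integral in x: integral_{1}^{2} x^2 dx = (2^3 - 1^3)/3
  = 7/3.
Inner integral in y: integral_{-1}^{2} y^2 dy = (2^3 - (-1)^3)/3
  = 3.
Product: (7/3) * (3) = 7.

7


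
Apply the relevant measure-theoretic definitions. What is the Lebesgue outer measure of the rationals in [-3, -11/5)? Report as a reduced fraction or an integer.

The set Q cap [-3, -11/5) is countable (a subset of the countable set Q). Lebesgue outer measure of any countable set is 0: each singleton {q} has m*({q}) = 0, and by countable subadditivity m*(union_k {q_k}) <= sum_k m*({q_k}) = sum_k 0 = 0. The reverse inequality m*(E) >= 0 is automatic. So m*(Q cap [-3, -11/5)) = 0.

0


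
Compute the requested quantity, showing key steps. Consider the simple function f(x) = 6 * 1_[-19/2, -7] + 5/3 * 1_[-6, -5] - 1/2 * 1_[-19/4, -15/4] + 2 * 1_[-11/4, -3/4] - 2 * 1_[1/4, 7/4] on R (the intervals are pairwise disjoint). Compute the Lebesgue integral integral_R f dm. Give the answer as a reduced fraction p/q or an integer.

For a simple function f = sum_i c_i * 1_{A_i} with disjoint A_i,
  integral f dm = sum_i c_i * m(A_i).
Lengths of the A_i:
  m(A_1) = -7 - (-19/2) = 5/2.
  m(A_2) = -5 - (-6) = 1.
  m(A_3) = -15/4 - (-19/4) = 1.
  m(A_4) = -3/4 - (-11/4) = 2.
  m(A_5) = 7/4 - 1/4 = 3/2.
Contributions c_i * m(A_i):
  (6) * (5/2) = 15.
  (5/3) * (1) = 5/3.
  (-1/2) * (1) = -1/2.
  (2) * (2) = 4.
  (-2) * (3/2) = -3.
Total: 15 + 5/3 - 1/2 + 4 - 3 = 103/6.

103/6


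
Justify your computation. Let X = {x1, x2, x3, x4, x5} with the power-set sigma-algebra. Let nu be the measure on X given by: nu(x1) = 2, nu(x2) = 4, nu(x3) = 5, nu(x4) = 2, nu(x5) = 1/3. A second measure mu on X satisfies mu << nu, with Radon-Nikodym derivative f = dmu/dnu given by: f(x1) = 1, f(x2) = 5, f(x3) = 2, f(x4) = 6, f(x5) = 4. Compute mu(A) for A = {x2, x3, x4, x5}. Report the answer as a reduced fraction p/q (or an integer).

By the defining property of the Radon-Nikodym derivative, for every measurable set A,
  mu(A) = integral_A f dnu.
Since nu is a discrete measure concentrated on the atoms of X, the integral over A reduces to the sum
  mu(A) = sum_{x in A} f(x) * nu({x}).
Computing each term:
  x2: f(x2) * nu(x2) = 5 * 4 = 20.
  x3: f(x3) * nu(x3) = 2 * 5 = 10.
  x4: f(x4) * nu(x4) = 6 * 2 = 12.
  x5: f(x5) * nu(x5) = 4 * 1/3 = 4/3.
Summing: mu(A) = 20 + 10 + 12 + 4/3 = 130/3.

130/3


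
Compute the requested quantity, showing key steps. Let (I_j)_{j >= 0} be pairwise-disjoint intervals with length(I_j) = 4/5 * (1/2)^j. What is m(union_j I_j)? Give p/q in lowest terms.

By countable additivity of the Lebesgue measure on pairwise disjoint measurable sets,
  m(union_{j >= 0} I_j) = sum_{j >= 0} m(I_j) = sum_{j >= 0} a * r^j,
  with a = 4/5 and r = 1/2.
Since 0 < r = 1/2 < 1, the geometric series converges:
  sum_{j >= 0} a * r^j = a / (1 - r).
  = 4/5 / (1 - 1/2)
  = 4/5 / (1/2)
  = 8/5.

8/5


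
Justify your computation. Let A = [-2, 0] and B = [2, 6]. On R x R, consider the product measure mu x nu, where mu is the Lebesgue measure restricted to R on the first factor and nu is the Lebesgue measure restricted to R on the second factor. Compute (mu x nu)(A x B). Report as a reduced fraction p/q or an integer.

For a measurable rectangle A x B, the product measure satisfies
  (mu x nu)(A x B) = mu(A) * nu(B).
  mu(A) = 2.
  nu(B) = 4.
  (mu x nu)(A x B) = 2 * 4 = 8.

8


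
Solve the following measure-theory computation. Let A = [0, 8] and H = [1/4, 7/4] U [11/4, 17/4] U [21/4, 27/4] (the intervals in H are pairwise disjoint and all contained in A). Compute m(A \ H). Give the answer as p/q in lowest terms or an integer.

The ambient interval has length m(A) = 8 - 0 = 8.
Since the holes are disjoint and sit inside A, by finite additivity
  m(H) = sum_i (b_i - a_i), and m(A \ H) = m(A) - m(H).
Computing the hole measures:
  m(H_1) = 7/4 - 1/4 = 3/2.
  m(H_2) = 17/4 - 11/4 = 3/2.
  m(H_3) = 27/4 - 21/4 = 3/2.
Summed: m(H) = 3/2 + 3/2 + 3/2 = 9/2.
So m(A \ H) = 8 - 9/2 = 7/2.

7/2


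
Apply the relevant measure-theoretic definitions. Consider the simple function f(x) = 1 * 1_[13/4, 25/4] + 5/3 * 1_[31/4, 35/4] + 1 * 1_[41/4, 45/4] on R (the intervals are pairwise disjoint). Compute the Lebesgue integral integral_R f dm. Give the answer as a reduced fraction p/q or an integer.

For a simple function f = sum_i c_i * 1_{A_i} with disjoint A_i,
  integral f dm = sum_i c_i * m(A_i).
Lengths of the A_i:
  m(A_1) = 25/4 - 13/4 = 3.
  m(A_2) = 35/4 - 31/4 = 1.
  m(A_3) = 45/4 - 41/4 = 1.
Contributions c_i * m(A_i):
  (1) * (3) = 3.
  (5/3) * (1) = 5/3.
  (1) * (1) = 1.
Total: 3 + 5/3 + 1 = 17/3.

17/3


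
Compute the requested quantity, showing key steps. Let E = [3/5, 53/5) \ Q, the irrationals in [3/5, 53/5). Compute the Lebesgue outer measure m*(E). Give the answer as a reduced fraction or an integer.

The interval I = [3/5, 53/5) has m(I) = 53/5 - 3/5 = 10 (endpoints are measure-zero, so open/closed/half-open agree). Write I = (I cap Q) u (I \ Q). The rationals in I are countable, so m*(I cap Q) = 0 (cover each rational by intervals whose total length is arbitrarily small). By countable subadditivity m*(I) <= m*(I cap Q) + m*(I \ Q), hence m*(I \ Q) >= m(I) = 10. The reverse inequality m*(I \ Q) <= m*(I) = 10 is trivial since (I \ Q) is a subset of I. Therefore m*(I \ Q) = 10.

10


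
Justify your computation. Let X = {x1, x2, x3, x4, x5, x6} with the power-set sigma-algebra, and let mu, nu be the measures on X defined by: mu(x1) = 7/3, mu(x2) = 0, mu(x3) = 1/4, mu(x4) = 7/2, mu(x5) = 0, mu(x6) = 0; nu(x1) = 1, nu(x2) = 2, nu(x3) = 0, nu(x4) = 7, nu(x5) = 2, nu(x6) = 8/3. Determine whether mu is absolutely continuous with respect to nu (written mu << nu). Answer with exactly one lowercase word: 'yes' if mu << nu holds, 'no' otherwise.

mu << nu means: every nu-null measurable set is also mu-null; equivalently, for every atom x, if nu({x}) = 0 then mu({x}) = 0.
Checking each atom:
  x1: nu = 1 > 0 -> no constraint.
  x2: nu = 2 > 0 -> no constraint.
  x3: nu = 0, mu = 1/4 > 0 -> violates mu << nu.
  x4: nu = 7 > 0 -> no constraint.
  x5: nu = 2 > 0 -> no constraint.
  x6: nu = 8/3 > 0 -> no constraint.
The atom(s) x3 violate the condition (nu = 0 but mu > 0). Therefore mu is NOT absolutely continuous w.r.t. nu.

no


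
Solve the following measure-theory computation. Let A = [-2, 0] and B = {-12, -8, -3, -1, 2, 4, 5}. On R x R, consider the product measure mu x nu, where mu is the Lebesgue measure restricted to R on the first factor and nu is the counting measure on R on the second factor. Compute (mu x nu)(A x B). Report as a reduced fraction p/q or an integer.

For a measurable rectangle A x B, the product measure satisfies
  (mu x nu)(A x B) = mu(A) * nu(B).
  mu(A) = 2.
  nu(B) = 7.
  (mu x nu)(A x B) = 2 * 7 = 14.

14


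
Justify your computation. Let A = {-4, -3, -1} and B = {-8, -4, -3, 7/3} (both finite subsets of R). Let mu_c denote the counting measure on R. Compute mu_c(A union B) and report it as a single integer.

Counting measure on a finite set equals cardinality. By inclusion-exclusion, |A union B| = |A| + |B| - |A cap B|.
|A| = 3, |B| = 4, |A cap B| = 2.
So mu_c(A union B) = 3 + 4 - 2 = 5.

5


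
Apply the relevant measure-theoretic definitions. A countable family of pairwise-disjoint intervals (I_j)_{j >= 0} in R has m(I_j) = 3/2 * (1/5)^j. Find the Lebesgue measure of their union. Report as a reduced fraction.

By countable additivity of the Lebesgue measure on pairwise disjoint measurable sets,
  m(union_{j >= 0} I_j) = sum_{j >= 0} m(I_j) = sum_{j >= 0} a * r^j,
  with a = 3/2 and r = 1/5.
Since 0 < r = 1/5 < 1, the geometric series converges:
  sum_{j >= 0} a * r^j = a / (1 - r).
  = 3/2 / (1 - 1/5)
  = 3/2 / (4/5)
  = 15/8.

15/8


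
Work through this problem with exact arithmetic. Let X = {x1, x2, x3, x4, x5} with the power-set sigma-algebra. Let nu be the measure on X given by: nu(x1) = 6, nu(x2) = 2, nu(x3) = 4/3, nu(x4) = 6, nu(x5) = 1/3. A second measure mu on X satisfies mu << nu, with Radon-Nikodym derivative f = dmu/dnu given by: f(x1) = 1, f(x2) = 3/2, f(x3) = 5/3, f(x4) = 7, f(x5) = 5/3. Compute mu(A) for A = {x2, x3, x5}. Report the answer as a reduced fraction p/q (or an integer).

By the defining property of the Radon-Nikodym derivative, for every measurable set A,
  mu(A) = integral_A f dnu.
Since nu is a discrete measure concentrated on the atoms of X, the integral over A reduces to the sum
  mu(A) = sum_{x in A} f(x) * nu({x}).
Computing each term:
  x2: f(x2) * nu(x2) = 3/2 * 2 = 3.
  x3: f(x3) * nu(x3) = 5/3 * 4/3 = 20/9.
  x5: f(x5) * nu(x5) = 5/3 * 1/3 = 5/9.
Summing: mu(A) = 3 + 20/9 + 5/9 = 52/9.

52/9


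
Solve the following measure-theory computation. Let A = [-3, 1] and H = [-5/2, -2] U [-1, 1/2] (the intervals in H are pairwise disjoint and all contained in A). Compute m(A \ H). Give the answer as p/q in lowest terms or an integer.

The ambient interval has length m(A) = 1 - (-3) = 4.
Since the holes are disjoint and sit inside A, by finite additivity
  m(H) = sum_i (b_i - a_i), and m(A \ H) = m(A) - m(H).
Computing the hole measures:
  m(H_1) = -2 - (-5/2) = 1/2.
  m(H_2) = 1/2 - (-1) = 3/2.
Summed: m(H) = 1/2 + 3/2 = 2.
So m(A \ H) = 4 - 2 = 2.

2


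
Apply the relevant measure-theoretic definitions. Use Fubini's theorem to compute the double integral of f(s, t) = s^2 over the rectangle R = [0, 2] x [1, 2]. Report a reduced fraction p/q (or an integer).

f(s, t) is a tensor product of a function of s and a function of t, and both factors are bounded continuous (hence Lebesgue integrable) on the rectangle, so Fubini's theorem applies:
  integral_R f d(m x m) = (integral_a1^b1 s^2 ds) * (integral_a2^b2 1 dt).
Inner integral in s: integral_{0}^{2} s^2 ds = (2^3 - 0^3)/3
  = 8/3.
Inner integral in t: integral_{1}^{2} 1 dt = (2^1 - 1^1)/1
  = 1.
Product: (8/3) * (1) = 8/3.

8/3


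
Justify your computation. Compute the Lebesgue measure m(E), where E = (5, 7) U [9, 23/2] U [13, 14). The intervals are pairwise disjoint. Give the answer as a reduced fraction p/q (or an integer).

For pairwise disjoint intervals, m(union_i I_i) = sum_i m(I_i),
and m is invariant under swapping open/closed endpoints (single points have measure 0).
So m(E) = sum_i (b_i - a_i).
  I_1 has length 7 - 5 = 2.
  I_2 has length 23/2 - 9 = 5/2.
  I_3 has length 14 - 13 = 1.
Summing:
  m(E) = 2 + 5/2 + 1 = 11/2.

11/2


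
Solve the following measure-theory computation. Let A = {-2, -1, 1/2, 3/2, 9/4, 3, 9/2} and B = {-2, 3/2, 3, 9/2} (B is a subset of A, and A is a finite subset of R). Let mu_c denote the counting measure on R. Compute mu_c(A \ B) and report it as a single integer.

Counting measure assigns mu_c(E) = |E| (number of elements) when E is finite. For B subset A, A \ B is the set of elements of A not in B, so |A \ B| = |A| - |B|.
|A| = 7, |B| = 4, so mu_c(A \ B) = 7 - 4 = 3.

3


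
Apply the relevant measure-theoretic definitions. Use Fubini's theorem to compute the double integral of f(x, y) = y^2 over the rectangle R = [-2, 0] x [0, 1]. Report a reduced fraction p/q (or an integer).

f(x, y) is a tensor product of a function of x and a function of y, and both factors are bounded continuous (hence Lebesgue integrable) on the rectangle, so Fubini's theorem applies:
  integral_R f d(m x m) = (integral_a1^b1 1 dx) * (integral_a2^b2 y^2 dy).
Inner integral in x: integral_{-2}^{0} 1 dx = (0^1 - (-2)^1)/1
  = 2.
Inner integral in y: integral_{0}^{1} y^2 dy = (1^3 - 0^3)/3
  = 1/3.
Product: (2) * (1/3) = 2/3.

2/3


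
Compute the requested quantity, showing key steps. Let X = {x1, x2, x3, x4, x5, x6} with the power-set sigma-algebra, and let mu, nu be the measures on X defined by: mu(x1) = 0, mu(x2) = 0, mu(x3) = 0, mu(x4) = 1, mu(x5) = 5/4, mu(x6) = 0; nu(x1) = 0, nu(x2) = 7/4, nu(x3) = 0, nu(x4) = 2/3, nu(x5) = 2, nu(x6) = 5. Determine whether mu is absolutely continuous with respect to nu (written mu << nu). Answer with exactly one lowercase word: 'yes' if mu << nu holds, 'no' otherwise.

mu << nu means: every nu-null measurable set is also mu-null; equivalently, for every atom x, if nu({x}) = 0 then mu({x}) = 0.
Checking each atom:
  x1: nu = 0, mu = 0 -> consistent with mu << nu.
  x2: nu = 7/4 > 0 -> no constraint.
  x3: nu = 0, mu = 0 -> consistent with mu << nu.
  x4: nu = 2/3 > 0 -> no constraint.
  x5: nu = 2 > 0 -> no constraint.
  x6: nu = 5 > 0 -> no constraint.
No atom violates the condition. Therefore mu << nu.

yes


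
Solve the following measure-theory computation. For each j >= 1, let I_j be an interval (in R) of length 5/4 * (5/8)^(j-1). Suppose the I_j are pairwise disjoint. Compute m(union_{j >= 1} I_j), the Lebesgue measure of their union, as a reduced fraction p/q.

By countable additivity of the Lebesgue measure on pairwise disjoint measurable sets,
  m(union_{j >= 1} I_j) = sum_{j >= 1} m(I_j) = sum_{j >= 1} a * r^(j-1),
  with a = 5/4 and r = 5/8.
Since 0 < r = 5/8 < 1, the geometric series converges:
  sum_{j >= 1} a * r^(j-1) = a / (1 - r).
  = 5/4 / (1 - 5/8)
  = 5/4 / (3/8)
  = 10/3.

10/3


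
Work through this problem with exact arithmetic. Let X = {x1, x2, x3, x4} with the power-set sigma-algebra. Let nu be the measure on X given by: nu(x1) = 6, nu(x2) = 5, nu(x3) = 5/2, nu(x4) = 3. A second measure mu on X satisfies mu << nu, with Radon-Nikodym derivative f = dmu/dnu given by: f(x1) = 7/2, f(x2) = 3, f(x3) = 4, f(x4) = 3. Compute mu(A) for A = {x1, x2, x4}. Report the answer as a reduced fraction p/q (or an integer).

By the defining property of the Radon-Nikodym derivative, for every measurable set A,
  mu(A) = integral_A f dnu.
Since nu is a discrete measure concentrated on the atoms of X, the integral over A reduces to the sum
  mu(A) = sum_{x in A} f(x) * nu({x}).
Computing each term:
  x1: f(x1) * nu(x1) = 7/2 * 6 = 21.
  x2: f(x2) * nu(x2) = 3 * 5 = 15.
  x4: f(x4) * nu(x4) = 3 * 3 = 9.
Summing: mu(A) = 21 + 15 + 9 = 45.

45


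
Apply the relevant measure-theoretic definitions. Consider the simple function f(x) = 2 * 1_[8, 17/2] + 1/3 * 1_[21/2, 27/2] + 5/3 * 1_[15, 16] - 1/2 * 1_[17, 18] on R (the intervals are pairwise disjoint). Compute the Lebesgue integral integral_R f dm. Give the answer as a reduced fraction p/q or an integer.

For a simple function f = sum_i c_i * 1_{A_i} with disjoint A_i,
  integral f dm = sum_i c_i * m(A_i).
Lengths of the A_i:
  m(A_1) = 17/2 - 8 = 1/2.
  m(A_2) = 27/2 - 21/2 = 3.
  m(A_3) = 16 - 15 = 1.
  m(A_4) = 18 - 17 = 1.
Contributions c_i * m(A_i):
  (2) * (1/2) = 1.
  (1/3) * (3) = 1.
  (5/3) * (1) = 5/3.
  (-1/2) * (1) = -1/2.
Total: 1 + 1 + 5/3 - 1/2 = 19/6.

19/6


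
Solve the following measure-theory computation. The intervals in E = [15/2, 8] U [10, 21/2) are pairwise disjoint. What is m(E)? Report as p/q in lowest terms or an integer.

For pairwise disjoint intervals, m(union_i I_i) = sum_i m(I_i),
and m is invariant under swapping open/closed endpoints (single points have measure 0).
So m(E) = sum_i (b_i - a_i).
  I_1 has length 8 - 15/2 = 1/2.
  I_2 has length 21/2 - 10 = 1/2.
Summing:
  m(E) = 1/2 + 1/2 = 1.

1


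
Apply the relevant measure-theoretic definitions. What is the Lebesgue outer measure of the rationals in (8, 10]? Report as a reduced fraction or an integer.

E = Q cap (8, 10] is a subset of Q, which is countable. Enumerate Q = {q_1, q_2, ...}; for any eps > 0, cover q_k by the open interval (q_k - eps/2^(k+1), q_k + eps/2^(k+1)), of length eps/2^k. The total cover length is sum_{k>=1} eps/2^k = eps. Hence m*(E) <= m*(Q) <= eps for every eps > 0, and since outer measure is non-negative, m*(E) = 0.

0


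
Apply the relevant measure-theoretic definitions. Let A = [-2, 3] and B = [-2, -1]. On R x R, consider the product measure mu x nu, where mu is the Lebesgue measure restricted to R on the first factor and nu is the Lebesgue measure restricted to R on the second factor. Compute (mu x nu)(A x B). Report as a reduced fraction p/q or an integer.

For a measurable rectangle A x B, the product measure satisfies
  (mu x nu)(A x B) = mu(A) * nu(B).
  mu(A) = 5.
  nu(B) = 1.
  (mu x nu)(A x B) = 5 * 1 = 5.

5


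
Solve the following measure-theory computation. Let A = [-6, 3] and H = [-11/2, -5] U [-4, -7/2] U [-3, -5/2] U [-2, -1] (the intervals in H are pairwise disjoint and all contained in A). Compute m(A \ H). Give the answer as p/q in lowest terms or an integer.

The ambient interval has length m(A) = 3 - (-6) = 9.
Since the holes are disjoint and sit inside A, by finite additivity
  m(H) = sum_i (b_i - a_i), and m(A \ H) = m(A) - m(H).
Computing the hole measures:
  m(H_1) = -5 - (-11/2) = 1/2.
  m(H_2) = -7/2 - (-4) = 1/2.
  m(H_3) = -5/2 - (-3) = 1/2.
  m(H_4) = -1 - (-2) = 1.
Summed: m(H) = 1/2 + 1/2 + 1/2 + 1 = 5/2.
So m(A \ H) = 9 - 5/2 = 13/2.

13/2


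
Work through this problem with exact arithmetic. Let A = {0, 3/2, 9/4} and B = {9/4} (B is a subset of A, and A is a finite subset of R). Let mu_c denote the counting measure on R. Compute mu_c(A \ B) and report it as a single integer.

Counting measure assigns mu_c(E) = |E| (number of elements) when E is finite. For B subset A, A \ B is the set of elements of A not in B, so |A \ B| = |A| - |B|.
|A| = 3, |B| = 1, so mu_c(A \ B) = 3 - 1 = 2.

2


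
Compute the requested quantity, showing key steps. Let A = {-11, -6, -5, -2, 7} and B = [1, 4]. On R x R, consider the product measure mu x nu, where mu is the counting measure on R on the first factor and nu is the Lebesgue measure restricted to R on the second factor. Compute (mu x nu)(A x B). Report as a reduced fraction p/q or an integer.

For a measurable rectangle A x B, the product measure satisfies
  (mu x nu)(A x B) = mu(A) * nu(B).
  mu(A) = 5.
  nu(B) = 3.
  (mu x nu)(A x B) = 5 * 3 = 15.

15


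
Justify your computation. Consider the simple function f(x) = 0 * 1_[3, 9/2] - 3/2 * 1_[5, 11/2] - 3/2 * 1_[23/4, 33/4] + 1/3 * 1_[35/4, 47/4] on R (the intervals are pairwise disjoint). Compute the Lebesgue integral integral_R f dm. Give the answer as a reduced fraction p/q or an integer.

For a simple function f = sum_i c_i * 1_{A_i} with disjoint A_i,
  integral f dm = sum_i c_i * m(A_i).
Lengths of the A_i:
  m(A_1) = 9/2 - 3 = 3/2.
  m(A_2) = 11/2 - 5 = 1/2.
  m(A_3) = 33/4 - 23/4 = 5/2.
  m(A_4) = 47/4 - 35/4 = 3.
Contributions c_i * m(A_i):
  (0) * (3/2) = 0.
  (-3/2) * (1/2) = -3/4.
  (-3/2) * (5/2) = -15/4.
  (1/3) * (3) = 1.
Total: 0 - 3/4 - 15/4 + 1 = -7/2.

-7/2


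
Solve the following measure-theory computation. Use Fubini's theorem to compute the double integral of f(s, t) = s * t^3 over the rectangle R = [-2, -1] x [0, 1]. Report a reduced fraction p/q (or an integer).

f(s, t) is a tensor product of a function of s and a function of t, and both factors are bounded continuous (hence Lebesgue integrable) on the rectangle, so Fubini's theorem applies:
  integral_R f d(m x m) = (integral_a1^b1 s ds) * (integral_a2^b2 t^3 dt).
Inner integral in s: integral_{-2}^{-1} s ds = ((-1)^2 - (-2)^2)/2
  = -3/2.
Inner integral in t: integral_{0}^{1} t^3 dt = (1^4 - 0^4)/4
  = 1/4.
Product: (-3/2) * (1/4) = -3/8.

-3/8


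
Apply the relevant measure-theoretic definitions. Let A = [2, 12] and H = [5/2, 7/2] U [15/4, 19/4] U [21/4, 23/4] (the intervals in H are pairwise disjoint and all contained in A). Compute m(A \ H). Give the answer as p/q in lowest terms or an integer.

The ambient interval has length m(A) = 12 - 2 = 10.
Since the holes are disjoint and sit inside A, by finite additivity
  m(H) = sum_i (b_i - a_i), and m(A \ H) = m(A) - m(H).
Computing the hole measures:
  m(H_1) = 7/2 - 5/2 = 1.
  m(H_2) = 19/4 - 15/4 = 1.
  m(H_3) = 23/4 - 21/4 = 1/2.
Summed: m(H) = 1 + 1 + 1/2 = 5/2.
So m(A \ H) = 10 - 5/2 = 15/2.

15/2


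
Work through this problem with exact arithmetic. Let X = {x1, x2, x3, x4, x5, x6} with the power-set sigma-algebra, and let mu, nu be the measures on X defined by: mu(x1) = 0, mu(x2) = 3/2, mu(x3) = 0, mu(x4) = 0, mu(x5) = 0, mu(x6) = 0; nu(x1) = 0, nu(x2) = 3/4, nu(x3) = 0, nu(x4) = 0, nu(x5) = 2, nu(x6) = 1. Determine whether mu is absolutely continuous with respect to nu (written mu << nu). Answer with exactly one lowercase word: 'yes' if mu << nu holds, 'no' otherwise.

mu << nu means: every nu-null measurable set is also mu-null; equivalently, for every atom x, if nu({x}) = 0 then mu({x}) = 0.
Checking each atom:
  x1: nu = 0, mu = 0 -> consistent with mu << nu.
  x2: nu = 3/4 > 0 -> no constraint.
  x3: nu = 0, mu = 0 -> consistent with mu << nu.
  x4: nu = 0, mu = 0 -> consistent with mu << nu.
  x5: nu = 2 > 0 -> no constraint.
  x6: nu = 1 > 0 -> no constraint.
No atom violates the condition. Therefore mu << nu.

yes


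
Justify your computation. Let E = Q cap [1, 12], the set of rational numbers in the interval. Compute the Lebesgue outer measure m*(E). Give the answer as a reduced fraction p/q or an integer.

Q cap [1, 12] is countable; list its elements as q_1, q_2, ... . Fix eps > 0 and cover the k-th point by an interval of length eps * 2^(-k). The cover has total length eps * sum_{k>=1} 2^(-k) = eps, so by definition of outer measure m*(Q cap [1, 12]) <= eps. Since eps was arbitrary and m* >= 0, the outer measure is 0.

0


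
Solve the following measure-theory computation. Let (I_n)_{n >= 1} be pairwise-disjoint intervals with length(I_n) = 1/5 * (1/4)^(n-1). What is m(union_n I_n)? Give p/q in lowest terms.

By countable additivity of the Lebesgue measure on pairwise disjoint measurable sets,
  m(union_{n >= 1} I_n) = sum_{n >= 1} m(I_n) = sum_{n >= 1} a * r^(n-1),
  with a = 1/5 and r = 1/4.
Since 0 < r = 1/4 < 1, the geometric series converges:
  sum_{n >= 1} a * r^(n-1) = a / (1 - r).
  = 1/5 / (1 - 1/4)
  = 1/5 / (3/4)
  = 4/15.

4/15


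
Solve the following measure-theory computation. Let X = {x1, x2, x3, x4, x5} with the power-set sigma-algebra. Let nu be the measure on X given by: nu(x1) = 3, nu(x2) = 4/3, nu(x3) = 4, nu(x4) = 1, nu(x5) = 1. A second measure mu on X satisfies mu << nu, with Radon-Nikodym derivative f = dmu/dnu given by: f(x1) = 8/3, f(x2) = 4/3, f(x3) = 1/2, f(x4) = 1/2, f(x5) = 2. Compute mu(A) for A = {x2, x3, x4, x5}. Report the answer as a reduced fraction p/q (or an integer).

By the defining property of the Radon-Nikodym derivative, for every measurable set A,
  mu(A) = integral_A f dnu.
Since nu is a discrete measure concentrated on the atoms of X, the integral over A reduces to the sum
  mu(A) = sum_{x in A} f(x) * nu({x}).
Computing each term:
  x2: f(x2) * nu(x2) = 4/3 * 4/3 = 16/9.
  x3: f(x3) * nu(x3) = 1/2 * 4 = 2.
  x4: f(x4) * nu(x4) = 1/2 * 1 = 1/2.
  x5: f(x5) * nu(x5) = 2 * 1 = 2.
Summing: mu(A) = 16/9 + 2 + 1/2 + 2 = 113/18.

113/18


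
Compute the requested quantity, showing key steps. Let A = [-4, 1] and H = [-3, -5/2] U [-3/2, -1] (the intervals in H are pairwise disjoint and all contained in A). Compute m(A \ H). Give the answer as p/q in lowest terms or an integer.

The ambient interval has length m(A) = 1 - (-4) = 5.
Since the holes are disjoint and sit inside A, by finite additivity
  m(H) = sum_i (b_i - a_i), and m(A \ H) = m(A) - m(H).
Computing the hole measures:
  m(H_1) = -5/2 - (-3) = 1/2.
  m(H_2) = -1 - (-3/2) = 1/2.
Summed: m(H) = 1/2 + 1/2 = 1.
So m(A \ H) = 5 - 1 = 4.

4


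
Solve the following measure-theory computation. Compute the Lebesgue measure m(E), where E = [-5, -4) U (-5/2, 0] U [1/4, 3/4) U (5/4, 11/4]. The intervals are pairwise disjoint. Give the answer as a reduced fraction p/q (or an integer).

For pairwise disjoint intervals, m(union_i I_i) = sum_i m(I_i),
and m is invariant under swapping open/closed endpoints (single points have measure 0).
So m(E) = sum_i (b_i - a_i).
  I_1 has length -4 - (-5) = 1.
  I_2 has length 0 - (-5/2) = 5/2.
  I_3 has length 3/4 - 1/4 = 1/2.
  I_4 has length 11/4 - 5/4 = 3/2.
Summing:
  m(E) = 1 + 5/2 + 1/2 + 3/2 = 11/2.

11/2


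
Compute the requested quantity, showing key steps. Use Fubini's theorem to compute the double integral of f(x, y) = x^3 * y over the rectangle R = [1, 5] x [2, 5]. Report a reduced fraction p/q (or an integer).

f(x, y) is a tensor product of a function of x and a function of y, and both factors are bounded continuous (hence Lebesgue integrable) on the rectangle, so Fubini's theorem applies:
  integral_R f d(m x m) = (integral_a1^b1 x^3 dx) * (integral_a2^b2 y dy).
Inner integral in x: integral_{1}^{5} x^3 dx = (5^4 - 1^4)/4
  = 156.
Inner integral in y: integral_{2}^{5} y dy = (5^2 - 2^2)/2
  = 21/2.
Product: (156) * (21/2) = 1638.

1638


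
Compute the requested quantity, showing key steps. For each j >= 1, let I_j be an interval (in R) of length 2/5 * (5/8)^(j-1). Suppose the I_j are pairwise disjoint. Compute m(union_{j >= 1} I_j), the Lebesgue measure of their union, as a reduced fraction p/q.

By countable additivity of the Lebesgue measure on pairwise disjoint measurable sets,
  m(union_{j >= 1} I_j) = sum_{j >= 1} m(I_j) = sum_{j >= 1} a * r^(j-1),
  with a = 2/5 and r = 5/8.
Since 0 < r = 5/8 < 1, the geometric series converges:
  sum_{j >= 1} a * r^(j-1) = a / (1 - r).
  = 2/5 / (1 - 5/8)
  = 2/5 / (3/8)
  = 16/15.

16/15


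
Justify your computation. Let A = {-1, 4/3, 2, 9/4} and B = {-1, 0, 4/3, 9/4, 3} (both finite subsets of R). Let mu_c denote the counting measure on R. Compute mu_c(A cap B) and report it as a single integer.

Counting measure on a finite set equals cardinality. mu_c(A cap B) = |A cap B| (elements appearing in both).
Enumerating the elements of A that also lie in B gives 3 element(s).
So mu_c(A cap B) = 3.

3


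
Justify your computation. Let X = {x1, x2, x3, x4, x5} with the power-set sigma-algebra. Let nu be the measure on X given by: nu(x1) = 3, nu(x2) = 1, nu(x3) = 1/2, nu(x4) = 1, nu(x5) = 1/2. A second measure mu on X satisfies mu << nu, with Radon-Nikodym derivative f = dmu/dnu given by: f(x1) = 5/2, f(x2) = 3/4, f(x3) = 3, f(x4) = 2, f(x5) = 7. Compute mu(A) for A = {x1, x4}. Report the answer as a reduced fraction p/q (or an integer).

By the defining property of the Radon-Nikodym derivative, for every measurable set A,
  mu(A) = integral_A f dnu.
Since nu is a discrete measure concentrated on the atoms of X, the integral over A reduces to the sum
  mu(A) = sum_{x in A} f(x) * nu({x}).
Computing each term:
  x1: f(x1) * nu(x1) = 5/2 * 3 = 15/2.
  x4: f(x4) * nu(x4) = 2 * 1 = 2.
Summing: mu(A) = 15/2 + 2 = 19/2.

19/2


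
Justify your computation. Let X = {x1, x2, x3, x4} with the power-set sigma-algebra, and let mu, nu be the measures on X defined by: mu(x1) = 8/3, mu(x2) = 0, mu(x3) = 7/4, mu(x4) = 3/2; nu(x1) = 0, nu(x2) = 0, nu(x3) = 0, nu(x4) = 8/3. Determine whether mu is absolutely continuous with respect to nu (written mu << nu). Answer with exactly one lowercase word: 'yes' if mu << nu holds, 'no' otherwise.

mu << nu means: every nu-null measurable set is also mu-null; equivalently, for every atom x, if nu({x}) = 0 then mu({x}) = 0.
Checking each atom:
  x1: nu = 0, mu = 8/3 > 0 -> violates mu << nu.
  x2: nu = 0, mu = 0 -> consistent with mu << nu.
  x3: nu = 0, mu = 7/4 > 0 -> violates mu << nu.
  x4: nu = 8/3 > 0 -> no constraint.
The atom(s) x1, x3 violate the condition (nu = 0 but mu > 0). Therefore mu is NOT absolutely continuous w.r.t. nu.

no


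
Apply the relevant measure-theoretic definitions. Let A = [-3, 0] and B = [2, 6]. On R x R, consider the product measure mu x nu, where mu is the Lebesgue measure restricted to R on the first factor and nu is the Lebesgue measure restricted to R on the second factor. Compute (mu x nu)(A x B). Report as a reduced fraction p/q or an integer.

For a measurable rectangle A x B, the product measure satisfies
  (mu x nu)(A x B) = mu(A) * nu(B).
  mu(A) = 3.
  nu(B) = 4.
  (mu x nu)(A x B) = 3 * 4 = 12.

12


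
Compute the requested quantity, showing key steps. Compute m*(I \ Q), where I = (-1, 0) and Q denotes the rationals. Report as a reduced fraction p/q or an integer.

The interval I = (-1, 0) has m(I) = 0 - (-1) = 1 (endpoints are measure-zero, so open/closed/half-open agree). Write I = (I cap Q) u (I \ Q). The rationals in I are countable, so m*(I cap Q) = 0 (cover each rational by intervals whose total length is arbitrarily small). By countable subadditivity m*(I) <= m*(I cap Q) + m*(I \ Q), hence m*(I \ Q) >= m(I) = 1. The reverse inequality m*(I \ Q) <= m*(I) = 1 is trivial since (I \ Q) is a subset of I. Therefore m*(I \ Q) = 1.

1


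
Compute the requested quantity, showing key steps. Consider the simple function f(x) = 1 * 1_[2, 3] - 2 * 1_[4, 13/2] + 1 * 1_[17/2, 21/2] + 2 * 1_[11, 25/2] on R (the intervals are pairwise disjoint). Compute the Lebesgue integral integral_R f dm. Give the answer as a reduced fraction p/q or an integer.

For a simple function f = sum_i c_i * 1_{A_i} with disjoint A_i,
  integral f dm = sum_i c_i * m(A_i).
Lengths of the A_i:
  m(A_1) = 3 - 2 = 1.
  m(A_2) = 13/2 - 4 = 5/2.
  m(A_3) = 21/2 - 17/2 = 2.
  m(A_4) = 25/2 - 11 = 3/2.
Contributions c_i * m(A_i):
  (1) * (1) = 1.
  (-2) * (5/2) = -5.
  (1) * (2) = 2.
  (2) * (3/2) = 3.
Total: 1 - 5 + 2 + 3 = 1.

1


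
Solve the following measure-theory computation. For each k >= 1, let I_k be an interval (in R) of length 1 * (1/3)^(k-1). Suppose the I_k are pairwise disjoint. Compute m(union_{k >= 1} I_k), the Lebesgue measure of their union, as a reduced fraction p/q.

By countable additivity of the Lebesgue measure on pairwise disjoint measurable sets,
  m(union_{k >= 1} I_k) = sum_{k >= 1} m(I_k) = sum_{k >= 1} a * r^(k-1),
  with a = 1 and r = 1/3.
Since 0 < r = 1/3 < 1, the geometric series converges:
  sum_{k >= 1} a * r^(k-1) = a / (1 - r).
  = 1 / (1 - 1/3)
  = 1 / (2/3)
  = 3/2.

3/2


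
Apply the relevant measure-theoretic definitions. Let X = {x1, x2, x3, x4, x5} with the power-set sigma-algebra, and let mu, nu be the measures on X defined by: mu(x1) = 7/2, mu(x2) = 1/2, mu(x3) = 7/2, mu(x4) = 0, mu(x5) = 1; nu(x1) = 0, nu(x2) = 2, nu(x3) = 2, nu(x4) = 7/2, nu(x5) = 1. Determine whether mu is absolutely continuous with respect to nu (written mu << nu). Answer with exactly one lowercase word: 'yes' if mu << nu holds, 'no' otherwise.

mu << nu means: every nu-null measurable set is also mu-null; equivalently, for every atom x, if nu({x}) = 0 then mu({x}) = 0.
Checking each atom:
  x1: nu = 0, mu = 7/2 > 0 -> violates mu << nu.
  x2: nu = 2 > 0 -> no constraint.
  x3: nu = 2 > 0 -> no constraint.
  x4: nu = 7/2 > 0 -> no constraint.
  x5: nu = 1 > 0 -> no constraint.
The atom(s) x1 violate the condition (nu = 0 but mu > 0). Therefore mu is NOT absolutely continuous w.r.t. nu.

no


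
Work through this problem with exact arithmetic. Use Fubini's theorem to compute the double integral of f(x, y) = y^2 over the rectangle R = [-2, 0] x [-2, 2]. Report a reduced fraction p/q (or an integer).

f(x, y) is a tensor product of a function of x and a function of y, and both factors are bounded continuous (hence Lebesgue integrable) on the rectangle, so Fubini's theorem applies:
  integral_R f d(m x m) = (integral_a1^b1 1 dx) * (integral_a2^b2 y^2 dy).
Inner integral in x: integral_{-2}^{0} 1 dx = (0^1 - (-2)^1)/1
  = 2.
Inner integral in y: integral_{-2}^{2} y^2 dy = (2^3 - (-2)^3)/3
  = 16/3.
Product: (2) * (16/3) = 32/3.

32/3


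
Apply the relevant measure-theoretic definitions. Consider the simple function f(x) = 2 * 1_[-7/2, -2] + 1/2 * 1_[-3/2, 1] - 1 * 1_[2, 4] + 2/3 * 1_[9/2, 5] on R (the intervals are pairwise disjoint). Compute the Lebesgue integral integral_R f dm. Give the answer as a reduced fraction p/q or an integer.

For a simple function f = sum_i c_i * 1_{A_i} with disjoint A_i,
  integral f dm = sum_i c_i * m(A_i).
Lengths of the A_i:
  m(A_1) = -2 - (-7/2) = 3/2.
  m(A_2) = 1 - (-3/2) = 5/2.
  m(A_3) = 4 - 2 = 2.
  m(A_4) = 5 - 9/2 = 1/2.
Contributions c_i * m(A_i):
  (2) * (3/2) = 3.
  (1/2) * (5/2) = 5/4.
  (-1) * (2) = -2.
  (2/3) * (1/2) = 1/3.
Total: 3 + 5/4 - 2 + 1/3 = 31/12.

31/12


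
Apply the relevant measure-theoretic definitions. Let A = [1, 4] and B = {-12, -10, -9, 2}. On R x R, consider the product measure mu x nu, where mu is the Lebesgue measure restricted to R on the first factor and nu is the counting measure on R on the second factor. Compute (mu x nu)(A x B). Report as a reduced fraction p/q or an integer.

For a measurable rectangle A x B, the product measure satisfies
  (mu x nu)(A x B) = mu(A) * nu(B).
  mu(A) = 3.
  nu(B) = 4.
  (mu x nu)(A x B) = 3 * 4 = 12.

12


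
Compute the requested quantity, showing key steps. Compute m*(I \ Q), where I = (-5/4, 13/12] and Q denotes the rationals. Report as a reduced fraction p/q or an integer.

The interval I = (-5/4, 13/12] has m(I) = 13/12 - (-5/4) = 7/3 (endpoints are measure-zero, so open/closed/half-open agree). Write I = (I cap Q) u (I \ Q). The rationals in I are countable, so m*(I cap Q) = 0 (cover each rational by intervals whose total length is arbitrarily small). By countable subadditivity m*(I) <= m*(I cap Q) + m*(I \ Q), hence m*(I \ Q) >= m(I) = 7/3. The reverse inequality m*(I \ Q) <= m*(I) = 7/3 is trivial since (I \ Q) is a subset of I. Therefore m*(I \ Q) = 7/3.

7/3


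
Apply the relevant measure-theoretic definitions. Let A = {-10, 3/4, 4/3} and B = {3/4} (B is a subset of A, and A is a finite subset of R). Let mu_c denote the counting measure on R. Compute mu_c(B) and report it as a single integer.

Counting measure assigns mu_c(E) = |E| (number of elements) when E is finite.
B has 1 element(s), so mu_c(B) = 1.

1


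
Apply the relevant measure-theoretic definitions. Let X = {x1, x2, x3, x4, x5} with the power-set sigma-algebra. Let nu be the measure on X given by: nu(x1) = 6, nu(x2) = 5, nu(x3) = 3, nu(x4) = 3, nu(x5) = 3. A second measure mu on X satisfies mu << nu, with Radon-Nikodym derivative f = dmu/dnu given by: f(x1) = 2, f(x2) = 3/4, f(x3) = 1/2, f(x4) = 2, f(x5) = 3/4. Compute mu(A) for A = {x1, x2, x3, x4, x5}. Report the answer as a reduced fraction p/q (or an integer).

By the defining property of the Radon-Nikodym derivative, for every measurable set A,
  mu(A) = integral_A f dnu.
Since nu is a discrete measure concentrated on the atoms of X, the integral over A reduces to the sum
  mu(A) = sum_{x in A} f(x) * nu({x}).
Computing each term:
  x1: f(x1) * nu(x1) = 2 * 6 = 12.
  x2: f(x2) * nu(x2) = 3/4 * 5 = 15/4.
  x3: f(x3) * nu(x3) = 1/2 * 3 = 3/2.
  x4: f(x4) * nu(x4) = 2 * 3 = 6.
  x5: f(x5) * nu(x5) = 3/4 * 3 = 9/4.
Summing: mu(A) = 12 + 15/4 + 3/2 + 6 + 9/4 = 51/2.

51/2
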